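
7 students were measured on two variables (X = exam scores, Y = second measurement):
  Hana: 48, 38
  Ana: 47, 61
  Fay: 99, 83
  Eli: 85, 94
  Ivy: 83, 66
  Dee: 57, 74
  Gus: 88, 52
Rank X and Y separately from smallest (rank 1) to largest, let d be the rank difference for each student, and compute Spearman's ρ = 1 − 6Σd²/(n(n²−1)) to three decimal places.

Ranks of variable 1: 2, 1, 7, 5, 4, 3, 6
Ranks of variable 2: 1, 3, 6, 7, 4, 5, 2
d = r₁ − r₂: 1, -2, 1, -2, 0, -2, 4
d²: 1, 4, 1, 4, 0, 4, 16; Σd² = 30
ρ = 1 − 6·30/(7·48) = 1 − 180/336 = 0.464

0.464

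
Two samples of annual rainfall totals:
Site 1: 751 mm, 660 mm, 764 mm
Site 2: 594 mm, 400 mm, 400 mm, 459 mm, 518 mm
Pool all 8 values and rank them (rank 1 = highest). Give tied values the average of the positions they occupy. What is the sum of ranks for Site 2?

30

Sorted (descending): 764, 751, 660, 594, 518, 459, 400, 400
The 2 values of 400 occupy positions 7–8 → average rank (7+8)/2 = 7.5.
Site 2 values → pooled ranks: 594→4, 400→7.5, 400→7.5, 459→6, 518→5
Rank sum = 4 + 7.5 + 7.5 + 6 + 5 = 30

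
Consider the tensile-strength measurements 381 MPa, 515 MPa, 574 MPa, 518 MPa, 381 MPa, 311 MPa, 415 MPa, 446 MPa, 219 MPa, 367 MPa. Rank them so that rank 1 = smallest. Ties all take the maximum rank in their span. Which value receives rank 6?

415

Sorted (ascending): 219, 311, 367, 381, 381, 415, 446, 515, 518, 574
The 2 values of 381 occupy positions 4–5 → each gets rank 5.
Rank 6 → value 415.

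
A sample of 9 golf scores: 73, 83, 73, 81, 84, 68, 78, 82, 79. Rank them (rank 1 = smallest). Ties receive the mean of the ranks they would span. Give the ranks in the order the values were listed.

2.5, 8, 2.5, 6, 9, 1, 4, 7, 5

Sorted (ascending): 68, 73, 73, 78, 79, 81, 82, 83, 84
The 2 values of 73 occupy positions 2–3 → average rank (2+3)/2 = 2.5.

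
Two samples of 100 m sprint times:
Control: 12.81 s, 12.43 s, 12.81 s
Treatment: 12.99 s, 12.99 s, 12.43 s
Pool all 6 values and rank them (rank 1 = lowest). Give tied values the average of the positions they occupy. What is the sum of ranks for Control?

Sorted (ascending): 12.43, 12.43, 12.81, 12.81, 12.99, 12.99
The 2 values of 12.43 occupy positions 1–2 → average rank (1+2)/2 = 1.5.
The 2 values of 12.81 occupy positions 3–4 → average rank (3+4)/2 = 3.5.
The 2 values of 12.99 occupy positions 5–6 → average rank (5+6)/2 = 5.5.
Control values → pooled ranks: 12.81→3.5, 12.43→1.5, 12.81→3.5
Rank sum = 3.5 + 1.5 + 3.5 = 8.5

8.5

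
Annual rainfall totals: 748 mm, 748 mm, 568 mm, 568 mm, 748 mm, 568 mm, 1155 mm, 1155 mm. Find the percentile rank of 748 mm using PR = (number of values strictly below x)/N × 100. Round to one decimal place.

37.5

N = 8.
Strictly below 748: 3. Equal to 748: 3.
PR = 3/8 × 100 = 37.5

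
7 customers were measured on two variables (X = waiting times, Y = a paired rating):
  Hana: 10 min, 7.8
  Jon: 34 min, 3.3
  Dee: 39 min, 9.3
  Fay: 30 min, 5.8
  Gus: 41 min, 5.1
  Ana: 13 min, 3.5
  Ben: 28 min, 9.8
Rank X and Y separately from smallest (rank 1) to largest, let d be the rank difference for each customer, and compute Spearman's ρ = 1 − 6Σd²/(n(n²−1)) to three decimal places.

Ranks of variable 1: 1, 5, 6, 4, 7, 2, 3
Ranks of variable 2: 5, 1, 6, 4, 3, 2, 7
d = r₁ − r₂: -4, 4, 0, 0, 4, 0, -4
d²: 16, 16, 0, 0, 16, 0, 16; Σd² = 64
ρ = 1 − 6·64/(7·48) = 1 − 384/336 = -0.143

-0.143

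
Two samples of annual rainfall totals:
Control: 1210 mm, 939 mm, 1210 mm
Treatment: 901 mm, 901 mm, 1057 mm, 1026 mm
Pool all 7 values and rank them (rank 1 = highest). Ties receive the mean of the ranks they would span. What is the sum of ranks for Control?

8

Sorted (descending): 1210, 1210, 1057, 1026, 939, 901, 901
The 2 values of 1210 occupy positions 1–2 → average rank (1+2)/2 = 1.5.
The 2 values of 901 occupy positions 6–7 → average rank (6+7)/2 = 6.5.
Control values → pooled ranks: 1210→1.5, 939→5, 1210→1.5
Rank sum = 1.5 + 5 + 1.5 = 8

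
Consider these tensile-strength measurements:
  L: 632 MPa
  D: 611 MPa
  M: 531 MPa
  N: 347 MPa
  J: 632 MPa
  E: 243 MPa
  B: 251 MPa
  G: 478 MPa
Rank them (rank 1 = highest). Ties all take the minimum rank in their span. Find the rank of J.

Sorted (descending): 632, 632, 611, 531, 478, 347, 251, 243
The 2 values of 632 occupy positions 1–2 → each gets rank 1.
J has value 632 MPa → rank 1.

1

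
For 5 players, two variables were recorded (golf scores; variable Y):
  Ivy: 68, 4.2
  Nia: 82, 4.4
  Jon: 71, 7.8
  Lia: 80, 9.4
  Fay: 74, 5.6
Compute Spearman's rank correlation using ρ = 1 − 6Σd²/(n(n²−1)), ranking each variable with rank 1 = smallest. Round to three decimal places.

0.300

Ranks of variable 1: 1, 5, 2, 4, 3
Ranks of variable 2: 1, 2, 4, 5, 3
d = r₁ − r₂: 0, 3, -2, -1, 0
d²: 0, 9, 4, 1, 0; Σd² = 14
ρ = 1 − 6·14/(5·24) = 1 − 84/120 = 0.300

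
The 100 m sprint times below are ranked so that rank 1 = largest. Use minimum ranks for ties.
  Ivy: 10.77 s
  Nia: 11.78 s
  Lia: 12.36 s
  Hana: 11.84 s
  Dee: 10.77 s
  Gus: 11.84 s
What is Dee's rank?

5

Sorted (descending): 12.36, 11.84, 11.84, 11.78, 10.77, 10.77
The 2 values of 11.84 occupy positions 2–3 → each gets rank 2.
The 2 values of 10.77 occupy positions 5–6 → each gets rank 5.
Dee has value 10.77 s → rank 5.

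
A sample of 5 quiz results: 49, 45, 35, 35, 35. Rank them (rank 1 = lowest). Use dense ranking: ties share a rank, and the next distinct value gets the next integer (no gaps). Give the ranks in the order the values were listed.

3, 2, 1, 1, 1

Sorted (ascending): 35, 35, 35, 45, 49
The 3 values of 35 share dense rank 1.
Remaining distinct values take the next consecutive integers.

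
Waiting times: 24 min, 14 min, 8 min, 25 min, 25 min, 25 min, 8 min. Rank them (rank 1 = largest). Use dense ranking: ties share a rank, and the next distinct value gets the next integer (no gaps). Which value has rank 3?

14

Sorted (descending): 25, 25, 25, 24, 14, 8, 8
The 3 values of 25 share dense rank 1.
The 2 values of 8 share dense rank 4.
Remaining distinct values take the next consecutive integers.
Rank 3 → value 14.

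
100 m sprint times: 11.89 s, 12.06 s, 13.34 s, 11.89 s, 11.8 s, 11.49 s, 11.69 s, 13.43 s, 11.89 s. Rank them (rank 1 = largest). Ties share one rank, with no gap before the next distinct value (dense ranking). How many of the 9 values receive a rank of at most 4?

Sorted (descending): 13.43, 13.34, 12.06, 11.89, 11.89, 11.89, 11.8, 11.69, 11.49
The 3 values of 11.89 share dense rank 4.
Remaining distinct values take the next consecutive integers.
Ranks ≤ 4: {1, 2, 3, 4, 4, 4} → 6 values.

6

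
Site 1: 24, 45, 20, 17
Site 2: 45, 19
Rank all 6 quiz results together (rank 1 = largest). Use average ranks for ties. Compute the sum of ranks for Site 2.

6.5

Sorted (descending): 45, 45, 24, 20, 19, 17
The 2 values of 45 occupy positions 1–2 → average rank (1+2)/2 = 1.5.
Site 2 values → pooled ranks: 45→1.5, 19→5
Rank sum = 1.5 + 5 = 6.5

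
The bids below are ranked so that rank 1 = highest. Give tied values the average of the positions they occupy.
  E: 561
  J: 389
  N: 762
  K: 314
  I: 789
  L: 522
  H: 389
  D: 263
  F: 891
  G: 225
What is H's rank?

Sorted (descending): 891, 789, 762, 561, 522, 389, 389, 314, 263, 225
The 2 values of 389 occupy positions 6–7 → average rank (6+7)/2 = 6.5.
H has value 389 → rank 6.5.

6.5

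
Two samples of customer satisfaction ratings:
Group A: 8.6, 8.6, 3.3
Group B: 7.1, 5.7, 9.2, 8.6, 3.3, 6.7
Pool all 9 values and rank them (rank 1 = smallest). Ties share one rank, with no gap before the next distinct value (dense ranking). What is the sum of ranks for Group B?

21

Sorted (ascending): 3.3, 3.3, 5.7, 6.7, 7.1, 8.6, 8.6, 8.6, 9.2
The 2 values of 3.3 share dense rank 1.
The 3 values of 8.6 share dense rank 5.
Remaining distinct values take the next consecutive integers.
Group B values → pooled ranks: 7.1→4, 5.7→2, 9.2→6, 8.6→5, 3.3→1, 6.7→3
Rank sum = 4 + 2 + 6 + 5 + 1 + 3 = 21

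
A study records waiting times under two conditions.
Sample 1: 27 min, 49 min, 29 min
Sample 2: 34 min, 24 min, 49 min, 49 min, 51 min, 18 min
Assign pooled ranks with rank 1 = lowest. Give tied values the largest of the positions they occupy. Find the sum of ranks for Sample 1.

15

Sorted (ascending): 18, 24, 27, 29, 34, 49, 49, 49, 51
The 3 values of 49 occupy positions 6–8 → each gets rank 8.
Sample 1 values → pooled ranks: 27→3, 49→8, 29→4
Rank sum = 3 + 8 + 4 = 15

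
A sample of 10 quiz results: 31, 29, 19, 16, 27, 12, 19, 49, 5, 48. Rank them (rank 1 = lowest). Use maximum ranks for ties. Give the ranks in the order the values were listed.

8, 7, 5, 3, 6, 2, 5, 10, 1, 9

Sorted (ascending): 5, 12, 16, 19, 19, 27, 29, 31, 48, 49
The 2 values of 19 occupy positions 4–5 → each gets rank 5.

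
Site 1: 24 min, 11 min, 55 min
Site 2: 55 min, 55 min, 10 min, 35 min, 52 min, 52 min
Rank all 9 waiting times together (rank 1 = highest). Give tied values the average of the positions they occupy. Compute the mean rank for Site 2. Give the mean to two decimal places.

Sorted (descending): 55, 55, 55, 52, 52, 35, 24, 11, 10
The 3 values of 55 occupy positions 1–3 → average rank 2.
The 2 values of 52 occupy positions 4–5 → average rank (4+5)/2 = 4.5.
Site 2 values → pooled ranks: 55→2, 55→2, 10→9, 35→6, 52→4.5, 52→4.5
Mean rank = (2 + 2 + 9 + 6 + 4.5 + 4.5) / 6 = 4.67

4.67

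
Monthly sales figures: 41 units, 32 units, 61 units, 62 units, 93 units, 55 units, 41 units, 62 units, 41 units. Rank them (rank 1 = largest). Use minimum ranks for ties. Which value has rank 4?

61

Sorted (descending): 93, 62, 62, 61, 55, 41, 41, 41, 32
The 2 values of 62 occupy positions 2–3 → each gets rank 2.
The 3 values of 41 occupy positions 6–8 → each gets rank 6.
Rank 4 → value 61.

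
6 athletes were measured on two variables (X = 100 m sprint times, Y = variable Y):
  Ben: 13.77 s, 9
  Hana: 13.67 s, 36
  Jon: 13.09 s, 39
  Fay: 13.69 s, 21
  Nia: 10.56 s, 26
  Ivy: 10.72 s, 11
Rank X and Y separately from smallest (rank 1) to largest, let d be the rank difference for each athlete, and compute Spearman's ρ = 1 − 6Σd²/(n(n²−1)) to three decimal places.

-0.371

Ranks of variable 1: 6, 4, 3, 5, 1, 2
Ranks of variable 2: 1, 5, 6, 3, 4, 2
d = r₁ − r₂: 5, -1, -3, 2, -3, 0
d²: 25, 1, 9, 4, 9, 0; Σd² = 48
ρ = 1 − 6·48/(6·35) = 1 − 288/210 = -0.371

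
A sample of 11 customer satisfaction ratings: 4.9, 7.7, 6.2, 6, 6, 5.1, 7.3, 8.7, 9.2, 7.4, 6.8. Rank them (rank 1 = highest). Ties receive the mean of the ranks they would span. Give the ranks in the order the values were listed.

Sorted (descending): 9.2, 8.7, 7.7, 7.4, 7.3, 6.8, 6.2, 6, 6, 5.1, 4.9
The 2 values of 6 occupy positions 8–9 → average rank (8+9)/2 = 8.5.

11, 3, 7, 8.5, 8.5, 10, 5, 2, 1, 4, 6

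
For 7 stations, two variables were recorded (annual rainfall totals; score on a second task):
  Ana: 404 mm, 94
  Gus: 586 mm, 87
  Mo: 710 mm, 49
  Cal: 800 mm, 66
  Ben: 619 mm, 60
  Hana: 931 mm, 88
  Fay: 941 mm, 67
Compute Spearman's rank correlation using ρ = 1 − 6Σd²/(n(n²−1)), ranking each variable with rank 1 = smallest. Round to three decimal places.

Ranks of variable 1: 1, 2, 4, 5, 3, 6, 7
Ranks of variable 2: 7, 5, 1, 3, 2, 6, 4
d = r₁ − r₂: -6, -3, 3, 2, 1, 0, 3
d²: 36, 9, 9, 4, 1, 0, 9; Σd² = 68
ρ = 1 − 6·68/(7·48) = 1 − 408/336 = -0.214

-0.214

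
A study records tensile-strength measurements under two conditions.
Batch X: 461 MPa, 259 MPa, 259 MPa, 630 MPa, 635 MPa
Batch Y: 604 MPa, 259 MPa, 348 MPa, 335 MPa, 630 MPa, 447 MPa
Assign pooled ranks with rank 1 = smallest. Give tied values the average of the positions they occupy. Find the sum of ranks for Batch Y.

34.5

Sorted (ascending): 259, 259, 259, 335, 348, 447, 461, 604, 630, 630, 635
The 3 values of 259 occupy positions 1–3 → average rank 2.
The 2 values of 630 occupy positions 9–10 → average rank (9+10)/2 = 9.5.
Batch Y values → pooled ranks: 604→8, 259→2, 348→5, 335→4, 630→9.5, 447→6
Rank sum = 8 + 2 + 5 + 4 + 9.5 + 6 = 34.5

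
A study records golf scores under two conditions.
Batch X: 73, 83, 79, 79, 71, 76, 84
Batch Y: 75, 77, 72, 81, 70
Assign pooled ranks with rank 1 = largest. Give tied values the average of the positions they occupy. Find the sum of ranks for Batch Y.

39

Sorted (descending): 84, 83, 81, 79, 79, 77, 76, 75, 73, 72, 71, 70
The 2 values of 79 occupy positions 4–5 → average rank (4+5)/2 = 4.5.
Batch Y values → pooled ranks: 75→8, 77→6, 72→10, 81→3, 70→12
Rank sum = 8 + 6 + 10 + 3 + 12 = 39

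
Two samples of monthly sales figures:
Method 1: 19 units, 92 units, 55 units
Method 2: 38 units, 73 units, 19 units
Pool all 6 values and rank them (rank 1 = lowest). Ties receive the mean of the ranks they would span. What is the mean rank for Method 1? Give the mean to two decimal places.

3.83

Sorted (ascending): 19, 19, 38, 55, 73, 92
The 2 values of 19 occupy positions 1–2 → average rank (1+2)/2 = 1.5.
Method 1 values → pooled ranks: 19→1.5, 92→6, 55→4
Mean rank = (1.5 + 6 + 4) / 3 = 3.83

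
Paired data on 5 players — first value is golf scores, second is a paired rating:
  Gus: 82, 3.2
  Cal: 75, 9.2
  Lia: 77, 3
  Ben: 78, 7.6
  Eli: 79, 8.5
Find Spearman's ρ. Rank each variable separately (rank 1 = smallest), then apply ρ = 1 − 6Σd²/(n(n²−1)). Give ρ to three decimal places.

-0.300

Ranks of variable 1: 5, 1, 2, 3, 4
Ranks of variable 2: 2, 5, 1, 3, 4
d = r₁ − r₂: 3, -4, 1, 0, 0
d²: 9, 16, 1, 0, 0; Σd² = 26
ρ = 1 − 6·26/(5·24) = 1 − 156/120 = -0.300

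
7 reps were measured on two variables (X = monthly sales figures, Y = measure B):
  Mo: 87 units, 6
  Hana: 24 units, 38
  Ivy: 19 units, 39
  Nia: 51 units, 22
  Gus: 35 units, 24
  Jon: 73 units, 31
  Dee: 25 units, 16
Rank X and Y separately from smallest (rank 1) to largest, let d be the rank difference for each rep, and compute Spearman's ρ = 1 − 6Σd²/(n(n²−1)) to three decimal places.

Ranks of variable 1: 7, 2, 1, 5, 4, 6, 3
Ranks of variable 2: 1, 6, 7, 3, 4, 5, 2
d = r₁ − r₂: 6, -4, -6, 2, 0, 1, 1
d²: 36, 16, 36, 4, 0, 1, 1; Σd² = 94
ρ = 1 − 6·94/(7·48) = 1 − 564/336 = -0.679

-0.679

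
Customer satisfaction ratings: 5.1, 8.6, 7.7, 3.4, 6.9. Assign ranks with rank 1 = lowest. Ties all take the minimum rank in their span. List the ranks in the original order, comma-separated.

Sorted (ascending): 3.4, 5.1, 6.9, 7.7, 8.6
No ties — each value takes its position as its rank.

2, 5, 4, 1, 3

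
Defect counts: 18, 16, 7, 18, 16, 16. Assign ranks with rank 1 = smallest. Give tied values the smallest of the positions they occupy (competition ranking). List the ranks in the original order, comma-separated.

5, 2, 1, 5, 2, 2

Sorted (ascending): 7, 16, 16, 16, 18, 18
The 3 values of 16 occupy positions 2–4 → each gets rank 2.
The 2 values of 18 occupy positions 5–6 → each gets rank 5.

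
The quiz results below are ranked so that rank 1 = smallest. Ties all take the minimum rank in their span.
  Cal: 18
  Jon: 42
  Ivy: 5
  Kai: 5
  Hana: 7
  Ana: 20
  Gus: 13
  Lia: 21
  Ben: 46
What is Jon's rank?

Sorted (ascending): 5, 5, 7, 13, 18, 20, 21, 42, 46
The 2 values of 5 occupy positions 1–2 → each gets rank 1.
Jon has value 42 → rank 8.

8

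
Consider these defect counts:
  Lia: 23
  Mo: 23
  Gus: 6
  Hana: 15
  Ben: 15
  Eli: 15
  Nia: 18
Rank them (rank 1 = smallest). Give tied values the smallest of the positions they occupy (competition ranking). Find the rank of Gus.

1

Sorted (ascending): 6, 15, 15, 15, 18, 23, 23
The 3 values of 15 occupy positions 2–4 → each gets rank 2.
The 2 values of 23 occupy positions 6–7 → each gets rank 6.
Gus has value 6 → rank 1.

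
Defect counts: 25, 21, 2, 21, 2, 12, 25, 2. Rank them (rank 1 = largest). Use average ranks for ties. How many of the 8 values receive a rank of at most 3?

Sorted (descending): 25, 25, 21, 21, 12, 2, 2, 2
The 2 values of 25 occupy positions 1–2 → average rank (1+2)/2 = 1.5.
The 2 values of 21 occupy positions 3–4 → average rank (3+4)/2 = 3.5.
The 3 values of 2 occupy positions 6–8 → average rank 7.
Ranks ≤ 3: {1.5, 1.5} → 2 values.

2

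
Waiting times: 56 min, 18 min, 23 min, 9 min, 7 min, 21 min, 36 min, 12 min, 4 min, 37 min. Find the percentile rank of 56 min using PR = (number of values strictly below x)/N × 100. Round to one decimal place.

90.0

N = 10.
Strictly below 56: 9. Equal to 56: 1.
PR = 9/10 × 100 = 90.0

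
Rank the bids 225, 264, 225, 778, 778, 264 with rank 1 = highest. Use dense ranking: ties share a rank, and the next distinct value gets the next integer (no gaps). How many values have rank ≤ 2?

Sorted (descending): 778, 778, 264, 264, 225, 225
The 2 values of 778 share dense rank 1.
The 2 values of 264 share dense rank 2.
The 2 values of 225 share dense rank 3.
Ranks ≤ 2: {1, 1, 2, 2} → 4 values.

4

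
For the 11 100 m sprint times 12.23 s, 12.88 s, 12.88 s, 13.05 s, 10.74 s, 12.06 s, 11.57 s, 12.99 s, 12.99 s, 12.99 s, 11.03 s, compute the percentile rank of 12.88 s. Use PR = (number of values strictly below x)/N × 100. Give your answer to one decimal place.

45.5

N = 11.
Strictly below 12.88: 5. Equal to 12.88: 2.
PR = 5/11 × 100 = 45.5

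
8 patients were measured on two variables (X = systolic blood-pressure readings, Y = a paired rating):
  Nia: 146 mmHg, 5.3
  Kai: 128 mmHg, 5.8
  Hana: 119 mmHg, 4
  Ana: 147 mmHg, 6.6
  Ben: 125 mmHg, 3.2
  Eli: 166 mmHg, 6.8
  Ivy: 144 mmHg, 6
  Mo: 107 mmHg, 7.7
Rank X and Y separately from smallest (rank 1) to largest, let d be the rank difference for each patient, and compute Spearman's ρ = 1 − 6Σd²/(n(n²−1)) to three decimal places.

Ranks of variable 1: 6, 4, 2, 7, 3, 8, 5, 1
Ranks of variable 2: 3, 4, 2, 6, 1, 7, 5, 8
d = r₁ − r₂: 3, 0, 0, 1, 2, 1, 0, -7
d²: 9, 0, 0, 1, 4, 1, 0, 49; Σd² = 64
ρ = 1 − 6·64/(8·63) = 1 − 384/504 = 0.238

0.238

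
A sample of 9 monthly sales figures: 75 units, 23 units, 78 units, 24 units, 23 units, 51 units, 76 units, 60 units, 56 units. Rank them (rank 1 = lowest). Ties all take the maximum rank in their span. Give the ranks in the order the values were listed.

Sorted (ascending): 23, 23, 24, 51, 56, 60, 75, 76, 78
The 2 values of 23 occupy positions 1–2 → each gets rank 2.

7, 2, 9, 3, 2, 4, 8, 6, 5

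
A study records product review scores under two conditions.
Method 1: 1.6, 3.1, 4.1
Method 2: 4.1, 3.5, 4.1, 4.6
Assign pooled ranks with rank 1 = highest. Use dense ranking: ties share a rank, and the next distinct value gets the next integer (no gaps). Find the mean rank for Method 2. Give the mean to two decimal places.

2.00

Sorted (descending): 4.6, 4.1, 4.1, 4.1, 3.5, 3.1, 1.6
The 3 values of 4.1 share dense rank 2.
Remaining distinct values take the next consecutive integers.
Method 2 values → pooled ranks: 4.1→2, 3.5→3, 4.1→2, 4.6→1
Mean rank = (2 + 3 + 2 + 1) / 4 = 2.00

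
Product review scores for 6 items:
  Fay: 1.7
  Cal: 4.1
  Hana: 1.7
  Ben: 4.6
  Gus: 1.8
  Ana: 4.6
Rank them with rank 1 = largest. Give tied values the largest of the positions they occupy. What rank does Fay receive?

6

Sorted (descending): 4.6, 4.6, 4.1, 1.8, 1.7, 1.7
The 2 values of 4.6 occupy positions 1–2 → each gets rank 2.
The 2 values of 1.7 occupy positions 5–6 → each gets rank 6.
Fay has value 1.7 → rank 6.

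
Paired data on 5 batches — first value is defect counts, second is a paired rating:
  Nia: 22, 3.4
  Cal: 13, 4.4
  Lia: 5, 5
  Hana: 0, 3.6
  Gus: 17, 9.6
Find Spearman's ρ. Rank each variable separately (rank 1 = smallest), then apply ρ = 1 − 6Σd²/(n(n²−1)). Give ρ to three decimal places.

-0.100

Ranks of variable 1: 5, 3, 2, 1, 4
Ranks of variable 2: 1, 3, 4, 2, 5
d = r₁ − r₂: 4, 0, -2, -1, -1
d²: 16, 0, 4, 1, 1; Σd² = 22
ρ = 1 − 6·22/(5·24) = 1 − 132/120 = -0.100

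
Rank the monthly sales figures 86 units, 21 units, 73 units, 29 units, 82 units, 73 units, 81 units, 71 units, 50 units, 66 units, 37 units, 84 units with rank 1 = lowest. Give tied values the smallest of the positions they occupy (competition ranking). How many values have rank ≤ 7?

Sorted (ascending): 21, 29, 37, 50, 66, 71, 73, 73, 81, 82, 84, 86
The 2 values of 73 occupy positions 7–8 → each gets rank 7.
Ranks ≤ 7: {1, 2, 3, 4, 5, 6, 7, 7} → 8 values.

8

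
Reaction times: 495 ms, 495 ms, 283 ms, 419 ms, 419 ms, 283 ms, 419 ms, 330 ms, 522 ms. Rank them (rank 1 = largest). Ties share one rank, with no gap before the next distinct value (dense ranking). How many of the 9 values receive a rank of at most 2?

3

Sorted (descending): 522, 495, 495, 419, 419, 419, 330, 283, 283
The 2 values of 495 share dense rank 2.
The 3 values of 419 share dense rank 3.
The 2 values of 283 share dense rank 5.
Remaining distinct values take the next consecutive integers.
Ranks ≤ 2: {1, 2, 2} → 3 values.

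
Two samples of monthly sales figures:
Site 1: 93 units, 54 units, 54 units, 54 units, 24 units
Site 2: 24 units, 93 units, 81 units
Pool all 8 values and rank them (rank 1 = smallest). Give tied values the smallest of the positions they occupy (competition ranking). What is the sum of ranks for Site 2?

Sorted (ascending): 24, 24, 54, 54, 54, 81, 93, 93
The 2 values of 24 occupy positions 1–2 → each gets rank 1.
The 3 values of 54 occupy positions 3–5 → each gets rank 3.
The 2 values of 93 occupy positions 7–8 → each gets rank 7.
Site 2 values → pooled ranks: 24→1, 93→7, 81→6
Rank sum = 1 + 7 + 6 = 14

14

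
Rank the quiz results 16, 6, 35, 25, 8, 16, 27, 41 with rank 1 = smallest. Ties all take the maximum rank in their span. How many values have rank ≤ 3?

2

Sorted (ascending): 6, 8, 16, 16, 25, 27, 35, 41
The 2 values of 16 occupy positions 3–4 → each gets rank 4.
Ranks ≤ 3: {1, 2} → 2 values.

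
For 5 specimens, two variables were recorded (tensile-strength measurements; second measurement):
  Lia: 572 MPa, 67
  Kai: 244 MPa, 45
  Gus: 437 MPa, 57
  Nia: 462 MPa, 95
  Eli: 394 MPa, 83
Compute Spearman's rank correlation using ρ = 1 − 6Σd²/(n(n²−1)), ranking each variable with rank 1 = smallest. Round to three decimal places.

0.500

Ranks of variable 1: 5, 1, 3, 4, 2
Ranks of variable 2: 3, 1, 2, 5, 4
d = r₁ − r₂: 2, 0, 1, -1, -2
d²: 4, 0, 1, 1, 4; Σd² = 10
ρ = 1 − 6·10/(5·24) = 1 − 60/120 = 0.500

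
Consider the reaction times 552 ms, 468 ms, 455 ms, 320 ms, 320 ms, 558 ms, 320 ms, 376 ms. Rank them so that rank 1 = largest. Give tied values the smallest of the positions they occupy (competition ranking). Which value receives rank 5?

376

Sorted (descending): 558, 552, 468, 455, 376, 320, 320, 320
The 3 values of 320 occupy positions 6–8 → each gets rank 6.
Rank 5 → value 376.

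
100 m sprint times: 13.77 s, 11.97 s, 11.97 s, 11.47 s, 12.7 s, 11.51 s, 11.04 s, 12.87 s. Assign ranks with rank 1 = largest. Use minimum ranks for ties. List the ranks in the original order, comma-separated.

1, 4, 4, 7, 3, 6, 8, 2

Sorted (descending): 13.77, 12.87, 12.7, 11.97, 11.97, 11.51, 11.47, 11.04
The 2 values of 11.97 occupy positions 4–5 → each gets rank 4.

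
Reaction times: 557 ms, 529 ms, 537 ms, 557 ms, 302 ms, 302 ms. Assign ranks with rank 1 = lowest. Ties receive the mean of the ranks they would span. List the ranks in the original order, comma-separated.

5.5, 3, 4, 5.5, 1.5, 1.5

Sorted (ascending): 302, 302, 529, 537, 557, 557
The 2 values of 302 occupy positions 1–2 → average rank (1+2)/2 = 1.5.
The 2 values of 557 occupy positions 5–6 → average rank (5+6)/2 = 5.5.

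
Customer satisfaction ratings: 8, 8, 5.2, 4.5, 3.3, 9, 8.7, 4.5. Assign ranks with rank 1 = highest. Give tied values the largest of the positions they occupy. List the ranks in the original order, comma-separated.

Sorted (descending): 9, 8.7, 8, 8, 5.2, 4.5, 4.5, 3.3
The 2 values of 8 occupy positions 3–4 → each gets rank 4.
The 2 values of 4.5 occupy positions 6–7 → each gets rank 7.

4, 4, 5, 7, 8, 1, 2, 7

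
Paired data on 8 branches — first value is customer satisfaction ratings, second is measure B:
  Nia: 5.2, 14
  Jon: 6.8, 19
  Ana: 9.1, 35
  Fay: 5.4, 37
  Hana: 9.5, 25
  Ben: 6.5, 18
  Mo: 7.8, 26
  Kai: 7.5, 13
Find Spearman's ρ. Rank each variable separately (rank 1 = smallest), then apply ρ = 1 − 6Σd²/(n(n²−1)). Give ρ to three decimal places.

0.262

Ranks of variable 1: 1, 4, 7, 2, 8, 3, 6, 5
Ranks of variable 2: 2, 4, 7, 8, 5, 3, 6, 1
d = r₁ − r₂: -1, 0, 0, -6, 3, 0, 0, 4
d²: 1, 0, 0, 36, 9, 0, 0, 16; Σd² = 62
ρ = 1 − 6·62/(8·63) = 1 − 372/504 = 0.262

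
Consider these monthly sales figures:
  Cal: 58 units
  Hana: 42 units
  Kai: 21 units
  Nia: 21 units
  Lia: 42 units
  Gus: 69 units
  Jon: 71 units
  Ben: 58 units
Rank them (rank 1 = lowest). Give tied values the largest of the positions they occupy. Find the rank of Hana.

4

Sorted (ascending): 21, 21, 42, 42, 58, 58, 69, 71
The 2 values of 21 occupy positions 1–2 → each gets rank 2.
The 2 values of 42 occupy positions 3–4 → each gets rank 4.
The 2 values of 58 occupy positions 5–6 → each gets rank 6.
Hana has value 42 units → rank 4.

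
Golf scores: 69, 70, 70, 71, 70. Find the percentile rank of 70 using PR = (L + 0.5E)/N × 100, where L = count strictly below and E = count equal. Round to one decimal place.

50.0

N = 5.
Strictly below 70: 1. Equal to 70: 3.
PR = (1 + 0.5·3)/5 × 100 = 50.0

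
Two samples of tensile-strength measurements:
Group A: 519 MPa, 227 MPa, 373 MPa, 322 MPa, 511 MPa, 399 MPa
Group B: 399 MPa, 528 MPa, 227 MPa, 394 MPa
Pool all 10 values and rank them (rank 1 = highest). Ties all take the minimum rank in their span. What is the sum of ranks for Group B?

20

Sorted (descending): 528, 519, 511, 399, 399, 394, 373, 322, 227, 227
The 2 values of 399 occupy positions 4–5 → each gets rank 4.
The 2 values of 227 occupy positions 9–10 → each gets rank 9.
Group B values → pooled ranks: 399→4, 528→1, 227→9, 394→6
Rank sum = 4 + 1 + 9 + 6 = 20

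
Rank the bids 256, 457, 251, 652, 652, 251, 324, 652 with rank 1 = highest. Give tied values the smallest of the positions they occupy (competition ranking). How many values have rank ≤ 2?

3

Sorted (descending): 652, 652, 652, 457, 324, 256, 251, 251
The 3 values of 652 occupy positions 1–3 → each gets rank 1.
The 2 values of 251 occupy positions 7–8 → each gets rank 7.
Ranks ≤ 2: {1, 1, 1} → 3 values.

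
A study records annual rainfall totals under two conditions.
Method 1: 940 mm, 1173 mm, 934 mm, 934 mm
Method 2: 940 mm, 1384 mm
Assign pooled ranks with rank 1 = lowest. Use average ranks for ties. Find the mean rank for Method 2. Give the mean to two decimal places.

4.75

Sorted (ascending): 934, 934, 940, 940, 1173, 1384
The 2 values of 934 occupy positions 1–2 → average rank (1+2)/2 = 1.5.
The 2 values of 940 occupy positions 3–4 → average rank (3+4)/2 = 3.5.
Method 2 values → pooled ranks: 940→3.5, 1384→6
Mean rank = (3.5 + 6) / 2 = 4.75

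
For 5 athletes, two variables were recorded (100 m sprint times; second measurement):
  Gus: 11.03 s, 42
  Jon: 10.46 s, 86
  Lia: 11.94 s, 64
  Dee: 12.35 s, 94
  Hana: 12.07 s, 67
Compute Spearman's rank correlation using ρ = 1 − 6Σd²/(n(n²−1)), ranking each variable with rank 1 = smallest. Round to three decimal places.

Ranks of variable 1: 2, 1, 3, 5, 4
Ranks of variable 2: 1, 4, 2, 5, 3
d = r₁ − r₂: 1, -3, 1, 0, 1
d²: 1, 9, 1, 0, 1; Σd² = 12
ρ = 1 − 6·12/(5·24) = 1 − 72/120 = 0.400

0.400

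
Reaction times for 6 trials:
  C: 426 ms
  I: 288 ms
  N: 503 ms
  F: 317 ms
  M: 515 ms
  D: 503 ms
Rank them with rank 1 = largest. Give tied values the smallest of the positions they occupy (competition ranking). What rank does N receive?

2

Sorted (descending): 515, 503, 503, 426, 317, 288
The 2 values of 503 occupy positions 2–3 → each gets rank 2.
N has value 503 ms → rank 2.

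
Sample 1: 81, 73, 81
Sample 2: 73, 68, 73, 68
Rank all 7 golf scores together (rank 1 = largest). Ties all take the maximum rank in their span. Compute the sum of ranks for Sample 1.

9

Sorted (descending): 81, 81, 73, 73, 73, 68, 68
The 2 values of 81 occupy positions 1–2 → each gets rank 2.
The 3 values of 73 occupy positions 3–5 → each gets rank 5.
The 2 values of 68 occupy positions 6–7 → each gets rank 7.
Sample 1 values → pooled ranks: 81→2, 73→5, 81→2
Rank sum = 2 + 5 + 2 = 9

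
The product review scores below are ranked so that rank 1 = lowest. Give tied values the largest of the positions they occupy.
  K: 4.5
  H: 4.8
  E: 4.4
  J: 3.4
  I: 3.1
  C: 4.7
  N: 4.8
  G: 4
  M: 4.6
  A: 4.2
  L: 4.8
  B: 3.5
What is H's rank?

Sorted (ascending): 3.1, 3.4, 3.5, 4, 4.2, 4.4, 4.5, 4.6, 4.7, 4.8, 4.8, 4.8
The 3 values of 4.8 occupy positions 10–12 → each gets rank 12.
H has value 4.8 → rank 12.

12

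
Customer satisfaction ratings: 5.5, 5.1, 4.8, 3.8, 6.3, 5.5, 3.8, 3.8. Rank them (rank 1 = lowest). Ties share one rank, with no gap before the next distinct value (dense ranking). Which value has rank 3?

5.1

Sorted (ascending): 3.8, 3.8, 3.8, 4.8, 5.1, 5.5, 5.5, 6.3
The 3 values of 3.8 share dense rank 1.
The 2 values of 5.5 share dense rank 4.
Remaining distinct values take the next consecutive integers.
Rank 3 → value 5.1.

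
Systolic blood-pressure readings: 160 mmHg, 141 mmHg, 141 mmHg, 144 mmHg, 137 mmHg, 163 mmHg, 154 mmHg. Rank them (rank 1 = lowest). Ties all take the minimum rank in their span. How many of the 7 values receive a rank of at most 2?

3

Sorted (ascending): 137, 141, 141, 144, 154, 160, 163
The 2 values of 141 occupy positions 2–3 → each gets rank 2.
Ranks ≤ 2: {1, 2, 2} → 3 values.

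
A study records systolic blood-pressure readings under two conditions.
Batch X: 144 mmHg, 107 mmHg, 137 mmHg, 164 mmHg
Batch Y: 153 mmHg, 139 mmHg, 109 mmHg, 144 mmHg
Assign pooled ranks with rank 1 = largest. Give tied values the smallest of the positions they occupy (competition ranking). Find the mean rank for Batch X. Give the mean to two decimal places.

Sorted (descending): 164, 153, 144, 144, 139, 137, 109, 107
The 2 values of 144 occupy positions 3–4 → each gets rank 3.
Batch X values → pooled ranks: 144→3, 107→8, 137→6, 164→1
Mean rank = (3 + 8 + 6 + 1) / 4 = 4.50

4.50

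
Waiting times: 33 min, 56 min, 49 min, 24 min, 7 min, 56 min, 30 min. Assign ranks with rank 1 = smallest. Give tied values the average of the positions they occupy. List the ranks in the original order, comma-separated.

4, 6.5, 5, 2, 1, 6.5, 3

Sorted (ascending): 7, 24, 30, 33, 49, 56, 56
The 2 values of 56 occupy positions 6–7 → average rank (6+7)/2 = 6.5.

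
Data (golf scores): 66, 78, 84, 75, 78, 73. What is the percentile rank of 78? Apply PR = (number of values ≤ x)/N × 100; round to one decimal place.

N = 6.
Strictly below 78: 3. Equal to 78: 2.
PR = 5/6 × 100 = 83.3

83.3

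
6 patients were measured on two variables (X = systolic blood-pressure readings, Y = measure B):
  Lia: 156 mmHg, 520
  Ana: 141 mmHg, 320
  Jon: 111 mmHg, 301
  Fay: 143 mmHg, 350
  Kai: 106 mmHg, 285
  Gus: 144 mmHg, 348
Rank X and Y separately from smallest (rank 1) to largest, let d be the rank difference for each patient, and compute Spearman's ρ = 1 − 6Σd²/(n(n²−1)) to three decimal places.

0.943

Ranks of variable 1: 6, 3, 2, 4, 1, 5
Ranks of variable 2: 6, 3, 2, 5, 1, 4
d = r₁ − r₂: 0, 0, 0, -1, 0, 1
d²: 0, 0, 0, 1, 0, 1; Σd² = 2
ρ = 1 − 6·2/(6·35) = 1 − 12/210 = 0.943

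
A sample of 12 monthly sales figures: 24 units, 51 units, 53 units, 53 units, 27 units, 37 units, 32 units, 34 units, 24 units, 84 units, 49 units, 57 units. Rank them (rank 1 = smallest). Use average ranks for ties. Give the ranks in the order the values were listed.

1.5, 8, 9.5, 9.5, 3, 6, 4, 5, 1.5, 12, 7, 11

Sorted (ascending): 24, 24, 27, 32, 34, 37, 49, 51, 53, 53, 57, 84
The 2 values of 24 occupy positions 1–2 → average rank (1+2)/2 = 1.5.
The 2 values of 53 occupy positions 9–10 → average rank (9+10)/2 = 9.5.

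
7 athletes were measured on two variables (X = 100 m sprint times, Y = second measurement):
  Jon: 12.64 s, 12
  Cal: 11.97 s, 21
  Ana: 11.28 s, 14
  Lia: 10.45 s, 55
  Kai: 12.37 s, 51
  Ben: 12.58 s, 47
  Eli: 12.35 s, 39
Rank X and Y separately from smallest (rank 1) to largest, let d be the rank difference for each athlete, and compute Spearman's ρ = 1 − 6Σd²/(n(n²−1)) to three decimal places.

-0.321

Ranks of variable 1: 7, 3, 2, 1, 5, 6, 4
Ranks of variable 2: 1, 3, 2, 7, 6, 5, 4
d = r₁ − r₂: 6, 0, 0, -6, -1, 1, 0
d²: 36, 0, 0, 36, 1, 1, 0; Σd² = 74
ρ = 1 − 6·74/(7·48) = 1 − 444/336 = -0.321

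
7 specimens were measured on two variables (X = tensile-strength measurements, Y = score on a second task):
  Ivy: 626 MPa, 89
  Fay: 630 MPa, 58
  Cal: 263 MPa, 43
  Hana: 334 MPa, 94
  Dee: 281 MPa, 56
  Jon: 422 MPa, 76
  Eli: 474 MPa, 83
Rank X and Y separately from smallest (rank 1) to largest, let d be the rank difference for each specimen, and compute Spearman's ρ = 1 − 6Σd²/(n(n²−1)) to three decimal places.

Ranks of variable 1: 6, 7, 1, 3, 2, 4, 5
Ranks of variable 2: 6, 3, 1, 7, 2, 4, 5
d = r₁ − r₂: 0, 4, 0, -4, 0, 0, 0
d²: 0, 16, 0, 16, 0, 0, 0; Σd² = 32
ρ = 1 − 6·32/(7·48) = 1 − 192/336 = 0.429

0.429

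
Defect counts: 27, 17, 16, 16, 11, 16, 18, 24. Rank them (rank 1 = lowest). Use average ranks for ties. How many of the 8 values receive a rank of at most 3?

4

Sorted (ascending): 11, 16, 16, 16, 17, 18, 24, 27
The 3 values of 16 occupy positions 2–4 → average rank 3.
Ranks ≤ 3: {1, 3, 3, 3} → 4 values.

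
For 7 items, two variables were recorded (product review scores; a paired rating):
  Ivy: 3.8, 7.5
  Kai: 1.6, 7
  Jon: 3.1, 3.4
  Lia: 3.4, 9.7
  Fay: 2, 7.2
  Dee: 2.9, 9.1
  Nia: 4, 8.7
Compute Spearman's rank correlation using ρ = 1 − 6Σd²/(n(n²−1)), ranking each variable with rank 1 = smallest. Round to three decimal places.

Ranks of variable 1: 6, 1, 4, 5, 2, 3, 7
Ranks of variable 2: 4, 2, 1, 7, 3, 6, 5
d = r₁ − r₂: 2, -1, 3, -2, -1, -3, 2
d²: 4, 1, 9, 4, 1, 9, 4; Σd² = 32
ρ = 1 − 6·32/(7·48) = 1 − 192/336 = 0.429

0.429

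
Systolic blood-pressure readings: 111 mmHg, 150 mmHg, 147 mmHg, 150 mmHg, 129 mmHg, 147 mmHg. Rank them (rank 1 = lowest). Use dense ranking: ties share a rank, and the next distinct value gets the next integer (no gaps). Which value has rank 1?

Sorted (ascending): 111, 129, 147, 147, 150, 150
The 2 values of 147 share dense rank 3.
The 2 values of 150 share dense rank 4.
Remaining distinct values take the next consecutive integers.
Rank 1 → value 111.

111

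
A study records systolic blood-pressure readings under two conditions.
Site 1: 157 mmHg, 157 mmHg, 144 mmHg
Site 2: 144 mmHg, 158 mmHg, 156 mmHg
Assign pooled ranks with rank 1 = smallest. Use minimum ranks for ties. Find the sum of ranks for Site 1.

Sorted (ascending): 144, 144, 156, 157, 157, 158
The 2 values of 144 occupy positions 1–2 → each gets rank 1.
The 2 values of 157 occupy positions 4–5 → each gets rank 4.
Site 1 values → pooled ranks: 157→4, 157→4, 144→1
Rank sum = 4 + 4 + 1 = 9

9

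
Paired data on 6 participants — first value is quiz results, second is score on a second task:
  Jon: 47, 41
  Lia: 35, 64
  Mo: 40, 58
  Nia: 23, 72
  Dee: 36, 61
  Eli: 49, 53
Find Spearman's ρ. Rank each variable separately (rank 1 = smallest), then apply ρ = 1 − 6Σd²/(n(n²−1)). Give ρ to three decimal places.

Ranks of variable 1: 5, 2, 4, 1, 3, 6
Ranks of variable 2: 1, 5, 3, 6, 4, 2
d = r₁ − r₂: 4, -3, 1, -5, -1, 4
d²: 16, 9, 1, 25, 1, 16; Σd² = 68
ρ = 1 − 6·68/(6·35) = 1 − 408/210 = -0.943

-0.943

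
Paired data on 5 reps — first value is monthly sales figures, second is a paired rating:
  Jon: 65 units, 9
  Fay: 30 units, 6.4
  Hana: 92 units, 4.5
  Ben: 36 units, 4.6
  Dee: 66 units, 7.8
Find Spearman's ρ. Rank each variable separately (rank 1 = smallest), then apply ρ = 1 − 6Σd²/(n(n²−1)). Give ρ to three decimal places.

Ranks of variable 1: 3, 1, 5, 2, 4
Ranks of variable 2: 5, 3, 1, 2, 4
d = r₁ − r₂: -2, -2, 4, 0, 0
d²: 4, 4, 16, 0, 0; Σd² = 24
ρ = 1 − 6·24/(5·24) = 1 − 144/120 = -0.200

-0.200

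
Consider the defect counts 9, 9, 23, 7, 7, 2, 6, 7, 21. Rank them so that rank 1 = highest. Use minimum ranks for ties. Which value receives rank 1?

23

Sorted (descending): 23, 21, 9, 9, 7, 7, 7, 6, 2
The 2 values of 9 occupy positions 3–4 → each gets rank 3.
The 3 values of 7 occupy positions 5–7 → each gets rank 5.
Rank 1 → value 23.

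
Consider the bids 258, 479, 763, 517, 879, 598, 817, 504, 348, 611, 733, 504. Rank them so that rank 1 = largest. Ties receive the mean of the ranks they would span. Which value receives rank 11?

Sorted (descending): 879, 817, 763, 733, 611, 598, 517, 504, 504, 479, 348, 258
The 2 values of 504 occupy positions 8–9 → average rank (8+9)/2 = 8.5.
Rank 11 → value 348.

348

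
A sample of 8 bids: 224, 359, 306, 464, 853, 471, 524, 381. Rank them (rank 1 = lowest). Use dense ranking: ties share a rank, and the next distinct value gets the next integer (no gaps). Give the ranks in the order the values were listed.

1, 3, 2, 5, 8, 6, 7, 4

Sorted (ascending): 224, 306, 359, 381, 464, 471, 524, 853
No ties — each value takes its position as its rank.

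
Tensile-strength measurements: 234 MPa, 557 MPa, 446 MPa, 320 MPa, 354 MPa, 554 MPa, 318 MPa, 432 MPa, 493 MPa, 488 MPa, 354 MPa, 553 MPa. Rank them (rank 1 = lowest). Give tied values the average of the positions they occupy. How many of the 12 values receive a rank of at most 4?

Sorted (ascending): 234, 318, 320, 354, 354, 432, 446, 488, 493, 553, 554, 557
The 2 values of 354 occupy positions 4–5 → average rank (4+5)/2 = 4.5.
Ranks ≤ 4: {1, 2, 3} → 3 values.

3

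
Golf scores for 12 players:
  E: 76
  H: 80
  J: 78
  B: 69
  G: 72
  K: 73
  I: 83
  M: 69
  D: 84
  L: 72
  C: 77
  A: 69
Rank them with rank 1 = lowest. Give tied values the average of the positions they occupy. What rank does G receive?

Sorted (ascending): 69, 69, 69, 72, 72, 73, 76, 77, 78, 80, 83, 84
The 3 values of 69 occupy positions 1–3 → average rank 2.
The 2 values of 72 occupy positions 4–5 → average rank (4+5)/2 = 4.5.
G has value 72 → rank 4.5.

4.5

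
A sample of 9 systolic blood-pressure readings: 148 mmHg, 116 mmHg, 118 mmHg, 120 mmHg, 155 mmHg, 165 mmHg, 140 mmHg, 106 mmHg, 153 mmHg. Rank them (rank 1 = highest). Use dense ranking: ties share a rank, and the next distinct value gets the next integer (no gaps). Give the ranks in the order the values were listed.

Sorted (descending): 165, 155, 153, 148, 140, 120, 118, 116, 106
No ties — each value takes its position as its rank.

4, 8, 7, 6, 2, 1, 5, 9, 3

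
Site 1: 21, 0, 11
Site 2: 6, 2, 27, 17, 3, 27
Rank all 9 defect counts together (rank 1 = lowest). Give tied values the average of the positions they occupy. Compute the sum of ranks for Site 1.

Sorted (ascending): 0, 2, 3, 6, 11, 17, 21, 27, 27
The 2 values of 27 occupy positions 8–9 → average rank (8+9)/2 = 8.5.
Site 1 values → pooled ranks: 21→7, 0→1, 11→5
Rank sum = 7 + 1 + 5 = 13

13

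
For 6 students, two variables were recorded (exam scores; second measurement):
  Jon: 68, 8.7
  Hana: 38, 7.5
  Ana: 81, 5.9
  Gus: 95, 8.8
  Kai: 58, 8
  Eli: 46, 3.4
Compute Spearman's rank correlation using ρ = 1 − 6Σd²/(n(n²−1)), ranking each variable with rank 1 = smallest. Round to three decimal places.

Ranks of variable 1: 4, 1, 5, 6, 3, 2
Ranks of variable 2: 5, 3, 2, 6, 4, 1
d = r₁ − r₂: -1, -2, 3, 0, -1, 1
d²: 1, 4, 9, 0, 1, 1; Σd² = 16
ρ = 1 − 6·16/(6·35) = 1 − 96/210 = 0.543

0.543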